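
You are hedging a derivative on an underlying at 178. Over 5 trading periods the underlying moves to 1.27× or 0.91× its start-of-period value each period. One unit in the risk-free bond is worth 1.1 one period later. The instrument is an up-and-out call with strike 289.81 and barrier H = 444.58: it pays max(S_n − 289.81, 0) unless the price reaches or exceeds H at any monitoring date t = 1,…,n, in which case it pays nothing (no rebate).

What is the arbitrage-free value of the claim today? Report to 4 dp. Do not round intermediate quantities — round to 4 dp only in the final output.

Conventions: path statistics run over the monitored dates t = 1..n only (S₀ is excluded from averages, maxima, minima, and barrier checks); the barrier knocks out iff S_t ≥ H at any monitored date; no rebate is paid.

price = 14.4414

With p* = (R−d)/(u−d) = 0.5278, sum probability × payoff across the paths and divide by R^5.
Enumerate all 2^5 = 32 price paths (U = up ×1.27, D = down ×0.91); each path with k up-moves has probability p*^k·(1−p*)^(5−k).
DDDDD: M=161.9800, payoff=0.0000, prob=0.023482
UDDDD: M=226.0600, payoff=0.0000, prob=0.026244
DUDDD: M=205.7146, payoff=0.0000, prob=0.026244
UUDDD: M=287.0962, payoff=0.0000, prob=0.029332
DDUDD: M=187.2003, payoff=0.0000, prob=0.026244
UDUDD: M=261.2575, payoff=0.0000, prob=0.029332
DUUDD: M=261.2575, payoff=0.0000, prob=0.029332
UUUDD: M=364.6122, payoff=12.1253, prob=0.032783
DDDUD: M=170.3523, payoff=0.0000, prob=0.026244
UDDUD: M=237.7444, payoff=0.0000, prob=0.029332
DUDUD: M=237.7444, payoff=0.0000, prob=0.029332
UUDUD: M=331.7971, payoff=12.1253, prob=0.032783
DDUUD: M=237.7444, payoff=0.0000, prob=0.029332
UDUUD: M=331.7971, payoff=12.1253, prob=0.032783
DUUUD: M=331.7971, payoff=12.1253, prob=0.032783
UUUUD: M=463.0575, payoff=0.0000, prob=0.036640
DDDDU: M=161.9800, payoff=0.0000, prob=0.026244
UDDDU: M=226.0600, payoff=0.0000, prob=0.029332
DUDDU: M=216.3474, payoff=0.0000, prob=0.029332
UUDDU: M=301.9353, payoff=12.1253, prob=0.032783
DDUDU: M=216.3474, payoff=0.0000, prob=0.029332
UDUDU: M=301.9353, payoff=12.1253, prob=0.032783
DUUDU: M=301.9353, payoff=12.1253, prob=0.032783
UUUDU: M=421.3823, payoff=131.5723, prob=0.036640
DDDUU: M=216.3474, payoff=0.0000, prob=0.029332
UDDUU: M=301.9353, payoff=12.1253, prob=0.032783
DUDUU: M=301.9353, payoff=12.1253, prob=0.032783
UUDUU: M=421.3823, payoff=131.5723, prob=0.036640
DDUUU: M=301.9353, payoff=12.1253, prob=0.032783
UDUUU: M=421.3823, payoff=131.5723, prob=0.036640
DUUUU: M=421.3823, payoff=131.5723, prob=0.036640
UUUUU: M=588.0830, payoff=0.0000, prob=0.040950
Price = Σ prob·payoff / R^5 = 23.258056 / 1.610510 = 14.4414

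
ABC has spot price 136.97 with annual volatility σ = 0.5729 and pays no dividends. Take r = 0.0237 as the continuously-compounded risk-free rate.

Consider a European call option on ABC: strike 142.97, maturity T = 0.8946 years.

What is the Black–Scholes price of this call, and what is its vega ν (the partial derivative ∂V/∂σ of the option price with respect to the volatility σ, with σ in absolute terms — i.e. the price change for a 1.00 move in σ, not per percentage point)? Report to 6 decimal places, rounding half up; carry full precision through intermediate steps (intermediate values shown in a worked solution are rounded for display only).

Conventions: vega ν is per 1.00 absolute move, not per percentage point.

σ√T = 0.5729·√0.8946 = 0.541868
d₁ = (ln(S/K) + (r+σ²/2)T) / (σ√T) = (ln(136.97/142.97) + (0.0237+0.5729²/2)·0.8946) / 0.541868 = (-0.042873 + 0.168012) / 0.541868 = 0.230941
d₂ = d₁ − σ√T = 0.230941 − 0.541868 = -0.310927
e^{−rT} = 0.979021
N(d₁) = 0.591320,  N(d₂) = 0.377928
Call price V = S·N(d₁) − K·e^{−rT}·N(d₂) = 80.993053 − 52.898850 = 28.094203
φ(d₁) = (1/√(2π))·e^{−d₁²/2} = 0.388444
ν = S·φ(d₁)·√T = 50.323252

price = 28.094203
ν = 50.323252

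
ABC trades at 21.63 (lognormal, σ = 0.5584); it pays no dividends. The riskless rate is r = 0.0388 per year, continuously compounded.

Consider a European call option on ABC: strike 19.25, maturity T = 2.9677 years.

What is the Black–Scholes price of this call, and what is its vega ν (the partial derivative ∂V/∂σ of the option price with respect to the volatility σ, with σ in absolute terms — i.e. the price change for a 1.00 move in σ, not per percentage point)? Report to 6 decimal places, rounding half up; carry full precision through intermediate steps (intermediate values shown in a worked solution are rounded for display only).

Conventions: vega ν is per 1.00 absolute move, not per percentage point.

price = 9.592349
ν = 11.455799

σ√T = 0.5584·√2.9677 = 0.961956
d₁ = (ln(S/K) + (r+σ²/2)T) / (σ√T) = (ln(21.63/19.25) + (0.0388+0.5584²/2)·2.9677) / 0.961956 = (0.116570 + 0.577827) / 0.961956 = 0.721859
d₂ = d₁ − σ√T = 0.721859 − 0.961956 = -0.240097
e^{−rT} = 0.891235
N(d₁) = 0.764809,  N(d₂) = 0.405127
Call price V = S·N(d₁) − K·e^{−rT}·N(d₂) = 16.542828 − 6.950479 = 9.592349
φ(d₁) = (1/√(2π))·e^{−d₁²/2} = 0.307439
ν = S·φ(d₁)·√T = 11.455799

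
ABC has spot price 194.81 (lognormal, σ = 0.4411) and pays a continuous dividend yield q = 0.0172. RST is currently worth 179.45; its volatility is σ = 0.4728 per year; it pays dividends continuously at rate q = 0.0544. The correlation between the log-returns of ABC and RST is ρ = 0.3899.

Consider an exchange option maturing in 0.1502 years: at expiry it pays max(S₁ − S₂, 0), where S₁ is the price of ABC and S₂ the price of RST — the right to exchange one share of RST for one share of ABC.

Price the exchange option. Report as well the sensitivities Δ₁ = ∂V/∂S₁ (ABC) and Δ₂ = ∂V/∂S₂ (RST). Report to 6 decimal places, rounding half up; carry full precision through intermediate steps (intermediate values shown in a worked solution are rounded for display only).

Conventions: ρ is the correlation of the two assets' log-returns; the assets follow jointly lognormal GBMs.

σ_eff = √(σ₁² + σ₂² − 2ρσ₁σ₂) = √(0.4411² + 0.4728² − 2·0.3899·0.4411·0.4728) = 0.505450
d₁ = (ln(S₁/S₂) + (q₂ − q₁ + σ_eff²/2)T) / (σ_eff√T) = (ln(194.81/179.45) + (0.0544 − 0.0172 + 0.127740)·0.1502) / 0.195891 = 0.545724
d₂ = d₁ − σ_eff√T = 0.545724 − 0.195891 = 0.349833
N(d₁) = 0.707372,  N(d₂) = 0.636768
V = S₁·e^{−q₁T}·N(d₁) − S₂·e^{−q₂T}·N(d₂) = 137.447597 − 113.338149 = 24.109447
Key observation: pricing in RST-units makes this a unit-strike call on the ratio S₁/S₂ — the risk-free rate cancels and cannot affect the value.
Δ₁ = e^{−q₁T}·N(d₁) = 0.705547;  Δ₂ = −e^{−q₂T}·N(d₂) = -0.631586

exchange price = 24.109447
Δ1 = 0.705547
Δ2 = -0.631586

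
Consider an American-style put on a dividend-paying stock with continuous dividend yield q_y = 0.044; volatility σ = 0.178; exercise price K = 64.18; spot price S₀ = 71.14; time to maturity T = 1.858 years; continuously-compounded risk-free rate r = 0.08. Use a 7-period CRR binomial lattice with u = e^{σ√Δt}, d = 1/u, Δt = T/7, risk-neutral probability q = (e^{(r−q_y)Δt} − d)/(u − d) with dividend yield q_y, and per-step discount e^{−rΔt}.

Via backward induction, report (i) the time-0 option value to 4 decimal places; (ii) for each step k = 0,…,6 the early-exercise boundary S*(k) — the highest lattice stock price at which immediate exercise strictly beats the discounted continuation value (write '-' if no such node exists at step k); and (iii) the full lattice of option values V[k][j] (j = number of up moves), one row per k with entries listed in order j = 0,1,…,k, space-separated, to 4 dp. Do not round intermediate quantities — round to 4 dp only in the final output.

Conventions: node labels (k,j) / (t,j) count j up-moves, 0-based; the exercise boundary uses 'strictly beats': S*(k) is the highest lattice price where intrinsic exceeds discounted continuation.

price = 2.2444
boundary = - - - 54.0297 49.2953 54.0297 59.2188
tree:
2.2444
3.8355 0.9209
6.3591 1.7473 0.2236
10.1503 3.2464 0.4853 0.0000
14.8847 5.8613 1.0532 0.0000 0.0000
19.2042 10.1503 2.2858 0.0000 0.0000 0.0000
23.1453 14.8847 4.9612 0.0000 0.0000 0.0000 0.0000
26.7410 19.2042 10.1503 0.0000 0.0000 0.0000 0.0000 0.0000

Δt=0.26543, u=1.09604, d=0.91237, q=0.52936, disc=e^(-rΔt)=0.97899
k=7 terminal: V=max(K-S,0) → 26.7410 19.2042 10.1503 0.0000 0.0000 0.0000 0.0000 0.0000
k=6: j=0 S=41.0347 intr=23.1453 cont=22.2733 V=23.1453[EX]; j=1 S=49.2953 intr=14.8847 cont=14.1086 V=14.8847[EX]; j=2 S=59.2188 intr=4.9612 cont=4.6767 V=4.9612[EX]; j=3 S=71.1400 intr=0.0000 cont=0.0000 V=0.0000[hold]; j=4 S=85.4610 intr=0.0000 cont=0.0000 V=0.0000[hold]; j=5 S=102.6649 intr=0.0000 cont=0.0000 V=0.0000[hold]; j=6 S=123.3321 intr=0.0000 cont=0.0000 V=0.0000[hold]  S*(6)=59.2188
k=5: j=0 S=44.9758 intr=19.2042 cont=18.3780 V=19.2042[EX]; j=1 S=54.0297 intr=10.1503 cont=9.4292 V=10.1503[EX]; j=2 S=64.9063 intr=0.0000 cont=2.2858 V=2.2858[hold]; j=3 S=77.9724 intr=0.0000 cont=0.0000 V=0.0000[hold]; j=4 S=93.6688 intr=0.0000 cont=0.0000 V=0.0000[hold]; j=5 S=112.5250 intr=0.0000 cont=0.0000 V=0.0000[hold]  S*(5)=54.0297
k=4: j=0 S=49.2953 intr=14.8847 cont=14.1086 V=14.8847[EX]; j=1 S=59.2188 intr=4.9612 cont=5.8613 V=5.8613[hold]; j=2 S=71.1400 intr=0.0000 cont=1.0532 V=1.0532[hold]; j=3 S=85.4610 intr=0.0000 cont=0.0000 V=0.0000[hold]; j=4 S=102.6649 intr=0.0000 cont=0.0000 V=0.0000[hold]  S*(4)=49.2953
k=3: j=0 S=54.0297 intr=10.1503 cont=9.8957 V=10.1503[EX]; j=1 S=64.9063 intr=0.0000 cont=3.2464 V=3.2464[hold]; j=2 S=77.9724 intr=0.0000 cont=0.4853 V=0.4853[hold]; j=3 S=93.6688 intr=0.0000 cont=0.0000 V=0.0000[hold]  S*(3)=54.0297
k=2: j=0 S=59.2188 intr=4.9612 cont=6.3591 V=6.3591[hold]; j=1 S=71.1400 intr=0.0000 cont=1.7473 V=1.7473[hold]; j=2 S=85.4610 intr=0.0000 cont=0.2236 V=0.2236[hold]  S*(2)=-
k=1: j=0 S=64.9063 intr=0.0000 cont=3.8355 V=3.8355[hold]; j=1 S=77.9724 intr=0.0000 cont=0.9209 V=0.9209[hold]  S*(1)=-
k=0: j=0 S=71.1400 intr=0.0000 cont=2.2444 V=2.2444[hold]  S*(0)=-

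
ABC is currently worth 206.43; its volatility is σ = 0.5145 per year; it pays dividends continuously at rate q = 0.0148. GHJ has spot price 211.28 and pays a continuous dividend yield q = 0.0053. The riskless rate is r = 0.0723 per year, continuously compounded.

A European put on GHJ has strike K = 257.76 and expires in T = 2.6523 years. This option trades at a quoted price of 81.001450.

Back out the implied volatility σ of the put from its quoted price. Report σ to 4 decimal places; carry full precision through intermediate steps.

sigma = 0.5986

At σ = 0.5986 the Black–Scholes value reproduces the quote:
σ√T = 0.5986·√2.6523 = 0.974873
d₁ = (ln(S/K) + (r−q+σ²/2)T) / (σ√T) = (ln(211.28/257.76) + (0.0723−0.0053+0.5986²/2)·2.6523) / 0.974873 = (-0.198845 + 0.652893) / 0.974873 = 0.465751
d₂ = d₁ − σ√T = 0.465751 − 0.974873 = -0.509122
e^{−rT} = 0.825504
e^{−qT} = 0.986041
N(−d₁) = 0.320697,  N(−d₂) = 0.694667
V = K·e^{−rT}·N(−d₂) − S·e^{−qT}·N(−d₁) = 147.812473 − 66.811024 = 81.001450 (the quoted price), and the Black–Scholes price is strictly increasing in σ, so σ is unique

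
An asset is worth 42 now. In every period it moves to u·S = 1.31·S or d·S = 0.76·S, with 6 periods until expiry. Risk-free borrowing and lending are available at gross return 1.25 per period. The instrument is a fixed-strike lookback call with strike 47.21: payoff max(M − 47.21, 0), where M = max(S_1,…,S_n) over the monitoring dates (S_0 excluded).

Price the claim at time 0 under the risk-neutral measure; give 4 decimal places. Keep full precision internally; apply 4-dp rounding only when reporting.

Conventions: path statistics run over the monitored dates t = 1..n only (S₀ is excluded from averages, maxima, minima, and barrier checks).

price = 30.6852

Risk-neutral up-probability p* = (R−d)/(u−d) = (1.25−0.76)/(1.31−0.76) = 0.8909; the claim prices as the p*-weighted sum of path payoffs discounted by R^6.
Enumerate all 2^6 = 64 price paths (U = up ×1.31, D = down ×0.76); each path with k up-moves has probability p*^k·(1−p*)^(6−k).
DDDDDD: M=31.9200, payoff=0.0000, prob=0.000002
UDDDDD: M=55.0200, payoff=7.8100, prob=0.000014
DUDDDD: M=41.8152, payoff=0.0000, prob=0.000014
UUDDDD: M=72.0762, payoff=24.8662, prob=0.000112
DDUDDD: M=31.9200, payoff=0.0000, prob=0.000014
UDUDDD: M=55.0200, payoff=7.8100, prob=0.000112
DUUDDD: M=54.7779, payoff=7.5679, prob=0.000112
UUUDDD: M=94.4198, payoff=47.2098, prob=0.000918
DDDUDD: M=31.9200, payoff=0.0000, prob=0.000014
UDDUDD: M=55.0200, payoff=7.8100, prob=0.000112
DUDUDD: M=41.8152, payoff=0.0000, prob=0.000112
UUDUDD: M=72.0762, payoff=24.8662, prob=0.000918
DDUUDD: M=41.6312, payoff=0.0000, prob=0.000112
UDUUDD: M=71.7591, payoff=24.5491, prob=0.000918
DUUUDD: M=71.7591, payoff=24.5491, prob=0.000918
UUUUDD: M=123.6900, payoff=76.4800, prob=0.007497
DDDDUD: M=31.9200, payoff=0.0000, prob=0.000014
UDDDUD: M=55.0200, payoff=7.8100, prob=0.000112
DUDDUD: M=41.8152, payoff=0.0000, prob=0.000112
UUDDUD: M=72.0762, payoff=24.8662, prob=0.000918
DDUDUD: M=31.9200, payoff=0.0000, prob=0.000112
UDUDUD: M=55.0200, payoff=7.8100, prob=0.000918
DUUDUD: M=54.7779, payoff=7.5679, prob=0.000918
UUUDUD: M=94.4198, payoff=47.2098, prob=0.007497
DDDUUD: M=31.9200, payoff=0.0000, prob=0.000112
UDDUUD: M=55.0200, payoff=7.8100, prob=0.000918
DUDUUD: M=54.5369, payoff=7.3269, prob=0.000918
UUDUUD: M=94.0044, payoff=46.7944, prob=0.007497
DDUUUD: M=54.5369, payoff=7.3269, prob=0.000918
UDUUUD: M=94.0044, payoff=46.7944, prob=0.007497
DUUUUD: M=94.0044, payoff=46.7944, prob=0.007497
UUUUUD: M=162.0339, payoff=114.8239, prob=0.061229
DDDDDU: M=31.9200, payoff=0.0000, prob=0.000014
UDDDDU: M=55.0200, payoff=7.8100, prob=0.000112
DUDDDU: M=41.8152, payoff=0.0000, prob=0.000112
UUDDDU: M=72.0762, payoff=24.8662, prob=0.000918
DDUDDU: M=31.9200, payoff=0.0000, prob=0.000112
UDUDDU: M=55.0200, payoff=7.8100, prob=0.000918
DUUDDU: M=54.7779, payoff=7.5679, prob=0.000918
UUUDDU: M=94.4198, payoff=47.2098, prob=0.007497
DDDUDU: M=31.9200, payoff=0.0000, prob=0.000112
UDDUDU: M=55.0200, payoff=7.8100, prob=0.000918
DUDUDU: M=41.8152, payoff=0.0000, prob=0.000918
UUDUDU: M=72.0762, payoff=24.8662, prob=0.007497
DDUUDU: M=41.6312, payoff=0.0000, prob=0.000918
UDUUDU: M=71.7591, payoff=24.5491, prob=0.007497
DUUUDU: M=71.7591, payoff=24.5491, prob=0.007497
UUUUDU: M=123.6900, payoff=76.4800, prob=0.061229
DDDDUU: M=31.9200, payoff=0.0000, prob=0.000112
UDDDUU: M=55.0200, payoff=7.8100, prob=0.000918
DUDDUU: M=41.8152, payoff=0.0000, prob=0.000918
UUDDUU: M=72.0762, payoff=24.8662, prob=0.007497
DDUDUU: M=41.4480, payoff=0.0000, prob=0.000918
UDUDUU: M=71.4433, payoff=24.2333, prob=0.007497
DUUDUU: M=71.4433, payoff=24.2333, prob=0.007497
UUUDUU: M=123.1457, payoff=75.9357, prob=0.061229
DDDUUU: M=41.4480, payoff=0.0000, prob=0.000918
UDDUUU: M=71.4433, payoff=24.2333, prob=0.007497
DUDUUU: M=71.4433, payoff=24.2333, prob=0.007497
UUDUUU: M=123.1457, payoff=75.9357, prob=0.061229
DDUUUU: M=71.4433, payoff=24.2333, prob=0.007497
UDUUUU: M=123.1457, payoff=75.9357, prob=0.061229
DUUUUU: M=123.1457, payoff=75.9357, prob=0.061229
UUUUUU: M=212.2644, payoff=165.0544, prob=0.500035
Price = Σ prob·payoff / R^6 = 117.054625 / 3.814697 = 30.6852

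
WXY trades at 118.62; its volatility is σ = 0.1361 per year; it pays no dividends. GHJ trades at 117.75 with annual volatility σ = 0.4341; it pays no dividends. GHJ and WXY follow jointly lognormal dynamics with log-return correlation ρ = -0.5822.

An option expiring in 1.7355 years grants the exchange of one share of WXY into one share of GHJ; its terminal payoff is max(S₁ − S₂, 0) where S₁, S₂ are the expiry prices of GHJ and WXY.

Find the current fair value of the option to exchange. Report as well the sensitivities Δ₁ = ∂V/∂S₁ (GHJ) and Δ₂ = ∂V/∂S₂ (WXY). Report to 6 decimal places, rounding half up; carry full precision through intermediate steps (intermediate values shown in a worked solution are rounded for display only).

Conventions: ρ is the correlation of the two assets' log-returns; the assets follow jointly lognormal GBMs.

exchange price = 31.545301
Δ1 = 0.631284
Δ2 = -0.360719

σ_eff = √(σ₁² + σ₂² − 2ρσ₁σ₂) = √(0.4341² + 0.1361² − 2·-0.5822·0.4341·0.1361) = 0.525129
d₁ = (ln(S₁/S₂) + (q₂ − q₁ + σ_eff²/2)T) / (σ_eff√T) = (ln(117.75/118.62) + (0.0 − 0.0 + 0.137880)·1.7355) / 0.691796 = 0.335257
d₂ = d₁ − σ_eff√T = 0.335257 − 0.691796 = -0.356539
N(d₁) = 0.631284,  N(d₂) = 0.360719
V = S₁·e^{−q₁T}·N(d₁) − S₂·e^{−q₂T}·N(d₂) = 74.333733 − 42.788432 = 31.545301
Key observation: pricing in WXY-units makes this a unit-strike call on the ratio S₁/S₂ — the risk-free rate cancels and cannot affect the value.
Δ₁ = e^{−q₁T}·N(d₁) = 0.631284;  Δ₂ = −e^{−q₂T}·N(d₂) = -0.360719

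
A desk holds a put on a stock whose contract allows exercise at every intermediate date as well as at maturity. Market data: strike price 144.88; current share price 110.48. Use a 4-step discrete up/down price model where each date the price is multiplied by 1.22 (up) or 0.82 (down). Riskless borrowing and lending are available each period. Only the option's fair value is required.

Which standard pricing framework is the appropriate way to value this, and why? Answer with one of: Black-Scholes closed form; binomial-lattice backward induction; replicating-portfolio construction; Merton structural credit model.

Key observation: with exercise allowed before expiry on a discrete up/down model (4 steps from spot 110.48), the strike-144.88 put's value must be rolled back through the tree testing early exercise at each node.

framework: binomial-lattice backward induction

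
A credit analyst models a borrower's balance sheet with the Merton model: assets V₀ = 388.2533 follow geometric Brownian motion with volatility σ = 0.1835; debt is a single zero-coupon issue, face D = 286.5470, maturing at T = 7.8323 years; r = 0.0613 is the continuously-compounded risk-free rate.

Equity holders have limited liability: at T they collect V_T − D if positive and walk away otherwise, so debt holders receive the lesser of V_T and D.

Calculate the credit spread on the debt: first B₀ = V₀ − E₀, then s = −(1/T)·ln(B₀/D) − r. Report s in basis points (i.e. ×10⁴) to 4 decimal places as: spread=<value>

Equity is a call on the firm's assets struck at D = 286.5470:
d₁ = [ln(V₀/D) + (r + σ²/2)T] / (σ√T)
   = [ln(388.2533/286.5470) + (0.0613 + 0.5·0.1835²)·7.8323] / (0.1835·√7.8323)
   = [0.303755 + 0.611986] / 0.513548 = 1.783167
d₂ = d₁ − σ√T = 1.783167 − 0.513548 = 1.269619
N(d₁) = 0.962720,  N(d₂) = 0.897890,  e^(−rT) = 0.618709
E₀ = V₀·N(d₁) − D·e^(−rT)·N(d₂)
   = 388.2533·0.962720 − 286.5470·0.618709·0.897890 = 214.593164
B₀ = V₀ − E₀ = 388.2533 − 214.593164 = 173.660136
spread = −(1/T)·ln(B₀/D) − r = −(1/7.8323)·ln(173.660136/286.5470) − 0.0613 = 0.00264066
in basis points: 0.00264066 × 10⁴ = 26.4066 bp

spread=26.4066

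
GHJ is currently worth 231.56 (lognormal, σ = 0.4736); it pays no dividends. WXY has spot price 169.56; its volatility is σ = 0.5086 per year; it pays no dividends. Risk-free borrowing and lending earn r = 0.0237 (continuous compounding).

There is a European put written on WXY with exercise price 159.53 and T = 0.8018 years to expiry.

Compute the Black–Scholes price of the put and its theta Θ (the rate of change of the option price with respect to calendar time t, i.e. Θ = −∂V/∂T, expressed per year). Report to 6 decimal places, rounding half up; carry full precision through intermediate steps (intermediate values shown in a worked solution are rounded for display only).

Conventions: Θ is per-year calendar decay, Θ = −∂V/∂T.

σ√T = 0.5086·√0.8018 = 0.455417
d₁ = (ln(S/K) + (r+σ²/2)T) / (σ√T) = (ln(169.56/159.53) + (0.0237+0.5086²/2)·0.8018) / 0.455417 = (0.060975 + 0.122705) / 0.455417 = 0.403322
d₂ = d₁ − σ√T = 0.403322 − 0.455417 = -0.052095
e^{−rT} = 0.981177
N(−d₁) = 0.343356,  N(−d₂) = 0.520773
Put price V = K·e^{−rT}·N(−d₂) − S·N(−d₁) = 81.515169 − 58.219369 = 23.295801
φ(d₁) = (1/√(2π))·e^{−d₁²/2} = 0.367779
Θ = −S·φ(d₁)·σ/(2√T) + r·K·e^{−rT}·N(−d₂) = −17.710210 + 1.931910 = -15.778300

price = 23.295801
Θ = -15.778300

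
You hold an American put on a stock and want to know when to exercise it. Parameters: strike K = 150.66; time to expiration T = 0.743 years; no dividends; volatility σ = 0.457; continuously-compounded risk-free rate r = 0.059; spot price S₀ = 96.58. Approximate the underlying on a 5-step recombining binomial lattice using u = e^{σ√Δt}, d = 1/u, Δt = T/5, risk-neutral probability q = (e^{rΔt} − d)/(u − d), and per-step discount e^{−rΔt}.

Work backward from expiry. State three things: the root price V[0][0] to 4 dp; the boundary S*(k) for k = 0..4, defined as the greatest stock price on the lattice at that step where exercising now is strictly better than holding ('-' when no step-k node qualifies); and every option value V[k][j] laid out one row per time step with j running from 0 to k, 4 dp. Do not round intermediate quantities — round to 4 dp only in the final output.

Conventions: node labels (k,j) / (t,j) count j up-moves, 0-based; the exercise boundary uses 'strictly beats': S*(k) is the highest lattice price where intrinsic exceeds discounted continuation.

Δt=0.14860  u=1.19264  d=0.83848  q=0.48094  discount=0.99127
step 5 (expiry): payoffs max(K−S,0) = 110.6338 93.7273 69.6798 35.4750 0.0000 0.0000
step 4: (k=4,j=0): S=47.7368, K−S=102.9232, hold=101.6081 ⇒ V=102.9232 exercise | (k=4,j=1): S=67.9001, K−S=82.7599, hold=81.4448 ⇒ V=82.7599 exercise | (k=4,j=2): S=96.5800, K−S=54.0800, hold=52.7649 ⇒ V=54.0800 exercise | (k=4,j=3): S=137.3739, K−S=13.2861, hold=18.2531 ⇒ V=18.2531 continue | (k=4,j=4): S=195.3986, K−S=0.0000, hold=0.0000 ⇒ V=0.0000 continue  boundary S*=96.5800
step 3: (k=3,j=0): S=56.9327, K−S=93.7273, hold=92.4122 ⇒ V=93.7273 exercise | (k=3,j=1): S=80.9802, K−S=69.6798, hold=68.3647 ⇒ V=69.6798 exercise | (k=3,j=2): S=115.1850, K−S=35.4750, hold=36.5279 ⇒ V=36.5279 continue | (k=3,j=3): S=163.8373, K−S=0.0000, hold=9.3918 ⇒ V=9.3918 continue  boundary S*=80.9802
step 2: (k=2,j=0): S=67.9001, K−S=82.7599, hold=81.4448 ⇒ V=82.7599 exercise | (k=2,j=1): S=96.5800, K−S=54.0800, hold=53.2668 ⇒ V=54.0800 exercise | (k=2,j=2): S=137.3739, K−S=13.2861, hold=23.2722 ⇒ V=23.2722 continue  boundary S*=96.5800
step 1: (k=1,j=0): S=80.9802, K−S=69.6798, hold=68.3647 ⇒ V=69.6798 exercise | (k=1,j=1): S=115.1850, K−S=35.4750, hold=38.9207 ⇒ V=38.9207 continue  boundary S*=80.9802
step 0: (k=0,j=0): S=96.5800, K−S=54.0800, hold=54.4076 ⇒ V=54.4076 continue  boundary S*=-

price = 54.4076
boundary = - 80.9802 96.5800 80.9802 96.5800
tree:
54.4076
69.6798 38.9207
82.7599 54.0800 23.2722
93.7273 69.6798 36.5279 9.3918
102.9232 82.7599 54.0800 18.2531 0.0000
110.6338 93.7273 69.6798 35.4750 0.0000 0.0000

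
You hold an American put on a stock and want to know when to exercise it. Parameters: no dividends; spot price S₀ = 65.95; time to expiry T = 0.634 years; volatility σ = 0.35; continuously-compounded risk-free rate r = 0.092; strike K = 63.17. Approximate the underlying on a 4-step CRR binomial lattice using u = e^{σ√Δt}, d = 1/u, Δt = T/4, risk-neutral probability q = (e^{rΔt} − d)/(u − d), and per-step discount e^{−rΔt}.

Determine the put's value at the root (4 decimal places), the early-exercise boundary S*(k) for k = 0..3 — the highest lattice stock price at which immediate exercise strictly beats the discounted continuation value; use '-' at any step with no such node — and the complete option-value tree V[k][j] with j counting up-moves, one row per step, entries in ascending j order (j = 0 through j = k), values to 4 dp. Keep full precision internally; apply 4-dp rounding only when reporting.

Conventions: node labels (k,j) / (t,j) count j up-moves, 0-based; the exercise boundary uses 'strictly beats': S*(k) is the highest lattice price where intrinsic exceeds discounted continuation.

Δt=0.15850  u=1.14952  d=0.86993  q=0.51776  discount=0.98552
step 4 (expiry): payoffs max(K−S,0) = 25.3995 13.2604 0.0000 0.0000 0.0000
step 3: (k=3,j=0): S=43.4178, K−S=19.7522, hold=18.8377 ⇒ V=19.7522 exercise | (k=3,j=1): S=57.3719, K−S=5.7981, hold=6.3022 ⇒ V=6.3022 continue | (k=3,j=2): S=75.8107, K−S=0.0000, hold=0.0000 ⇒ V=0.0000 continue | (k=3,j=3): S=100.1755, K−S=0.0000, hold=0.0000 ⇒ V=0.0000 continue  boundary S*=43.4178
step 2: (k=2,j=0): S=49.9096, K−S=13.2604, hold=12.6032 ⇒ V=13.2604 exercise | (k=2,j=1): S=65.9500, K−S=0.0000, hold=2.9952 ⇒ V=2.9952 continue | (k=2,j=2): S=87.1457, K−S=0.0000, hold=0.0000 ⇒ V=0.0000 continue  boundary S*=49.9096
step 1: (k=1,j=0): S=57.3719, K−S=5.7981, hold=7.8305 ⇒ V=7.8305 continue | (k=1,j=1): S=75.8107, K−S=0.0000, hold=1.4235 ⇒ V=1.4235 continue  boundary S*=-
step 0: (k=0,j=0): S=65.9500, K−S=0.0000, hold=4.4479 ⇒ V=4.4479 continue  boundary S*=-

price = 4.4479
boundary = - - 49.9096 43.4178
tree:
4.4479
7.8305 1.4235
13.2604 2.9952 0.0000
19.7522 6.3022 0.0000 0.0000
25.3995 13.2604 0.0000 0.0000 0.0000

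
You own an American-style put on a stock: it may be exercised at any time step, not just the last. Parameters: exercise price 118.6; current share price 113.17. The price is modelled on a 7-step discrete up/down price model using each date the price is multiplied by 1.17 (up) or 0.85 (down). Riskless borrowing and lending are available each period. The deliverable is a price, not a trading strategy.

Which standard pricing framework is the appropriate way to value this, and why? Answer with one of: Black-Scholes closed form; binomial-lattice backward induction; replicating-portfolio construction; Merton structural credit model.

framework: binomial-lattice backward induction

Key observation: early exercise of the strike-118.6 put must be checked at each of the 7 dates (spot 113.17), which forces a node-by-node comparison of intrinsic and continuation value backward from expiry.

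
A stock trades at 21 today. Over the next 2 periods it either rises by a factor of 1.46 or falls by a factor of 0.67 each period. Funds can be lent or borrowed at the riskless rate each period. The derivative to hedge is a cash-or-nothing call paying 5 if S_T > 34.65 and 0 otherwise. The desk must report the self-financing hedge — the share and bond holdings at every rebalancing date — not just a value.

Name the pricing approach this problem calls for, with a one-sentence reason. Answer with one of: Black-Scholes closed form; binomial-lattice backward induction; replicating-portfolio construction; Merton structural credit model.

Key observation: the mandate to exhibit the hedge at every date and state singles out the replicating-portfolio construction on the 2-period tree with factors 1.46 and 0.67 from 21.

framework: replicating-portfolio construction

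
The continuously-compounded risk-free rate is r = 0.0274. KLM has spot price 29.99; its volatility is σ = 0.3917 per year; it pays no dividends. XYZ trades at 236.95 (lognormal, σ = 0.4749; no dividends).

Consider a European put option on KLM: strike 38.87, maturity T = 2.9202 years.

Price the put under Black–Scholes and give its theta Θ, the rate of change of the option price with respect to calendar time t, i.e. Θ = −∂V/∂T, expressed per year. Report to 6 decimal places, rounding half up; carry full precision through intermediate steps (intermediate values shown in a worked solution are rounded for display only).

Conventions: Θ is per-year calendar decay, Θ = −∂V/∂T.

price = 11.874766
Θ = -0.653791

σ√T = 0.3917·√2.9202 = 0.669360
d₁ = (ln(S/K) + (r+σ²/2)T) / (σ√T) = (ln(29.99/38.87) + (0.0274+0.3917²/2)·2.9202) / 0.669360 = (-0.259359 + 0.304035) / 0.669360 = 0.066745
d₂ = d₁ − σ√T = 0.066745 − 0.669360 = -0.602615
e^{−rT} = 0.923104
N(−d₁) = 0.473392,  N(−d₂) = 0.726618
Put price V = K·e^{−rT}·N(−d₂) − S·N(−d₁) = 26.071806 − 14.197040 = 11.874766
φ(d₁) = (1/√(2π))·e^{−d₁²/2} = 0.398055
Θ = −S·φ(d₁)·σ/(2√T) + r·K·e^{−rT}·N(−d₂) = −1.368159 + 0.714367 = -0.653791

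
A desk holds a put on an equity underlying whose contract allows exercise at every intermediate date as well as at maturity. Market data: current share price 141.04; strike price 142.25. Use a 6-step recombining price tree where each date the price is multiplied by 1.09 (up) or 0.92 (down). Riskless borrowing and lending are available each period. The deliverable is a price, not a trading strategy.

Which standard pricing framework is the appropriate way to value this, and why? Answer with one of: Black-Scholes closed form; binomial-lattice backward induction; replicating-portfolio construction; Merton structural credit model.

Key observation: the defining feature is the embedded early-exercise option across 6 discrete dates on the spot-141.04 tree; pricing the strike-142.25 put means working backward with an exercise test at every node.

framework: binomial-lattice backward induction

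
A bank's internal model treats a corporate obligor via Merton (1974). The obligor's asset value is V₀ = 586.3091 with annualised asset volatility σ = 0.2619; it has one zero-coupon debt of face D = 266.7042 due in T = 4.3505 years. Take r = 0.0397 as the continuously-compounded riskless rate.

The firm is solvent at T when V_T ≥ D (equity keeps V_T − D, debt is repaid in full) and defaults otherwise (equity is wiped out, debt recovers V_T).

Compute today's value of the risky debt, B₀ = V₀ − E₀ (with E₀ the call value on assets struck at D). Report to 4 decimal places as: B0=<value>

Apply the equity-as-call identities (strike 266.7042, horizon 4.3505 years):
d₁ = [ln(V₀/D) + (r + σ²/2)T] / (σ√T)
   = [ln(586.3091/266.7042) + (0.0397 + 0.5·0.2619²)·4.3505] / (0.2619·√4.3505)
   = [0.787707 + 0.321919] / 0.546267 = 2.031288
d₂ = d₁ − σ√T = 2.031288 − 0.546267 = 1.485020
N(d₁) = 0.978887,  N(d₂) = 0.931231,  e^(−rT) = 0.841377
E₀ = V₀·N(d₁) − D·e^(−rT)·N(d₂)
   = 586.3091·0.978887 − 266.7042·0.841377·0.931231 = 364.963228
B₀ = V₀ − E₀ = 586.3091 − 364.963228 = 221.345872

B0=221.3459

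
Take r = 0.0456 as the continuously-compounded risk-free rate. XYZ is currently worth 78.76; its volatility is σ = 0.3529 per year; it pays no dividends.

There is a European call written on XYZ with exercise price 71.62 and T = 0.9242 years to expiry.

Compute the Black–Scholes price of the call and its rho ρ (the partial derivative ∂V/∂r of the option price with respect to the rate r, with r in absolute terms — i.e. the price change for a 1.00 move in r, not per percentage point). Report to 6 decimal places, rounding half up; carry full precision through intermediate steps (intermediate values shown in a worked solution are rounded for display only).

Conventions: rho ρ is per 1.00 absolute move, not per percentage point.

price = 15.768336
ρ = 37.617591

σ√T = 0.3529·√0.9242 = 0.339262
d₁ = (ln(S/K) + (r+σ²/2)T) / (σ√T) = (ln(78.76/71.62) + (0.0456+0.3529²/2)·0.9242) / 0.339262 = (0.095031 + 0.099693) / 0.339262 = 0.573963
d₂ = d₁ − σ√T = 0.573963 − 0.339262 = 0.234702
e^{−rT} = 0.958732
N(d₁) = 0.717004,  N(d₂) = 0.592780
Call price V = S·N(d₁) − K·e^{−rT}·N(d₂) = 56.471205 − 40.702869 = 15.768336
ρ = K·T·e^{−rT}·N(d₂) = 37.617591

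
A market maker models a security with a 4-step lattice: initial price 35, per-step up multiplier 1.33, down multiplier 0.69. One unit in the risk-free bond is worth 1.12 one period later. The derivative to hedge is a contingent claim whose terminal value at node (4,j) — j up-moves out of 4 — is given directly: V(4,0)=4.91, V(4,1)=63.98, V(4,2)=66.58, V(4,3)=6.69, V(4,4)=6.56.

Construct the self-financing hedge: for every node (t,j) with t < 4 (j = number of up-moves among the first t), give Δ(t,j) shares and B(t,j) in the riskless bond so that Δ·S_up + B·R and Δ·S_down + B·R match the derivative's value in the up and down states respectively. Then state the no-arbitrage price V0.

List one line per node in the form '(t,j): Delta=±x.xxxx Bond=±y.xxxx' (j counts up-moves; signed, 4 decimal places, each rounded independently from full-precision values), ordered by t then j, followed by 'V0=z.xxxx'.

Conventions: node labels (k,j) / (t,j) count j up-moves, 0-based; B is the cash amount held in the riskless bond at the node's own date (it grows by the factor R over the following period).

(0,0): Delta=-0.7627 Bond=45.4707
(1,0): Delta=-1.0073 Bond=56.8347
(1,1): Delta=-0.7007 Bond=48.0422
(2,0): Delta=1.7690 Bond=17.3930
(2,1): Delta=-1.7107 Bond=86.2479
(2,2): Delta=-0.4448 Bond=37.9642
(3,0): Delta=8.0273 Bond=-52.4775
(3,1): Delta=0.1833 Bond=54.6222
(3,2): Delta=-2.1906 Bond=117.0972
(3,3): Delta=-0.0025 Bond=6.0984
V0=18.7776

Risk-neutral probability p* = (R−d)/(u−d) = (1.12−0.69)/(1.33−0.69) = 0.6719.
At maturity the claim pays: V(4,0)=4.9100, V(4,1)=63.9800, V(4,2)=66.5800, V(4,3)=6.6900, V(4,4)=6.5600
  t=3,j=0: stock 11.4978 → up 15.2921 (V=63.9800), down 7.9335 (V=4.9100). Price 39.8193; hedge Δ=8.0273, bond B=-52.4775.
  t=3,j=1: stock 22.1625 → up 29.4761 (V=66.5800), down 15.2921 (V=63.9800). Price 58.6847; hedge Δ=0.1833, bond B=54.6222.
  t=3,j=2: stock 42.7189 → up 56.8162 (V=6.6900), down 29.4761 (V=66.5800). Price 23.5191; hedge Δ=-2.1906, bond B=117.0972.
  t=3,j=3: stock 82.3423 → up 109.5153 (V=6.5600), down 56.8162 (V=6.6900). Price 5.8952; hedge Δ=-0.0025, bond B=6.0984.
  t=2,j=0: stock 16.6635 → up 22.1625 (V=58.6847), down 11.4978 (V=39.8193). Price 46.8701; hedge Δ=1.7690, bond B=17.3930.
  t=2,j=1: stock 32.1195 → up 42.7189 (V=23.5191), down 22.1625 (V=58.6847). Price 31.3016; hedge Δ=-1.7107, bond B=86.2479.
  t=2,j=2: stock 61.9115 → up 82.3423 (V=5.8952), down 42.7189 (V=23.5191). Price 10.4268; hedge Δ=-0.4448, bond B=37.9642.
  t=1,j=0: stock 24.1500 → up 32.1195 (V=31.3016), down 16.6635 (V=46.8701). Price 32.5090; hedge Δ=-1.0073, bond B=56.8347.
  t=1,j=1: stock 46.5500 → up 61.9115 (V=10.4268), down 32.1195 (V=31.3016). Price 15.4253; hedge Δ=-0.7007, bond B=48.0422.
  t=0,j=0: stock 35.0000 → up 46.5500 (V=15.4253), down 24.1500 (V=32.5090). Price 18.7776; hedge Δ=-0.7627, bond B=45.4707.
Check: Δ(0,0)·S0 + B(0,0) = 18.7776 = V0.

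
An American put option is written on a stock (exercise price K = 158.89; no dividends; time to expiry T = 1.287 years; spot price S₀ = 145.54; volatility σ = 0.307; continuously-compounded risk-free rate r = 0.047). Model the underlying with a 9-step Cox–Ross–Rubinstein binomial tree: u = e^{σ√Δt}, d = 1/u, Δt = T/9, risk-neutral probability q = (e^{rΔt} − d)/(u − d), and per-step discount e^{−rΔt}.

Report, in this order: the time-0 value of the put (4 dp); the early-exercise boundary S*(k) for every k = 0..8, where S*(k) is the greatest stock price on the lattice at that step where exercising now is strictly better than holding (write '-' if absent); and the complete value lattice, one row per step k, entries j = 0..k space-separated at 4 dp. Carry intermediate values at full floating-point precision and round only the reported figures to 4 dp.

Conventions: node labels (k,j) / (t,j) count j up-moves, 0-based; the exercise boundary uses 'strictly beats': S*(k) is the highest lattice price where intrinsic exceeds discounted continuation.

price = 23.9032
boundary = - - - 102.7369 115.3839 102.7369 115.3839 129.5877 115.3839
tree:
23.9032
32.8351 15.2933
43.6935 22.4190 8.3734
56.1531 31.8226 13.3174 3.5422
67.4138 43.5061 20.5677 6.2464 0.8855
77.4403 56.1531 30.6184 10.7939 1.7830 0.0000
86.3678 67.4138 43.5061 18.1431 3.5899 0.0000 0.0000
94.3168 77.4403 56.1531 29.3023 7.2281 0.0000 0.0000 0.0000
101.3945 86.3678 67.4138 43.5061 14.5534 0.0000 0.0000 0.0000 0.0000
107.6965 94.3168 77.4403 56.1531 29.3023 0.0000 0.0000 0.0000 0.0000 0.0000

Δt=0.14300, u=1.12310, d=0.89039, q=0.49999, disc=e^(-rΔt)=0.99330
k=9 terminal: V=max(K-S,0) → 107.6965 94.3168 77.4403 56.1531 29.3023 0.0000 0.0000 0.0000 0.0000 0.0000
k=8: j=0 S=57.4955 intr=101.3945 cont=100.3302 V=101.3945[EX]; j=1 S=72.5222 intr=86.3678 cont=85.3035 V=86.3678[EX]; j=2 S=91.4762 intr=67.4138 cont=66.3495 V=67.4138[EX]; j=3 S=115.3839 intr=43.5061 cont=42.4418 V=43.5061[EX]; j=4 S=145.5400 intr=13.3500 cont=14.5534 V=14.5534[hold]; j=5 S=183.5775 intr=0.0000 cont=0.0000 V=0.0000[hold]; j=6 S=231.5564 intr=0.0000 cont=0.0000 V=0.0000[hold]; j=7 S=292.0747 intr=0.0000 cont=0.0000 V=0.0000[hold]; j=8 S=368.4097 intr=0.0000 cont=0.0000 V=0.0000[hold]  S*(8)=115.3839
k=7: j=0 S=64.5732 intr=94.3168 cont=93.2525 V=94.3168[EX]; j=1 S=81.4497 intr=77.4403 cont=76.3760 V=77.4403[EX]; j=2 S=102.7369 intr=56.1531 cont=55.0887 V=56.1531[EX]; j=3 S=129.5877 intr=29.3023 cont=28.8356 V=29.3023[EX]; j=4 S=163.4560 intr=0.0000 cont=7.2281 V=7.2281[hold]; j=5 S=206.1760 intr=0.0000 cont=0.0000 V=0.0000[hold]; j=6 S=260.0611 intr=0.0000 cont=0.0000 V=0.0000[hold]; j=7 S=328.0292 intr=0.0000 cont=0.0000 V=0.0000[hold]  S*(7)=129.5877
k=6: j=0 S=72.5222 intr=86.3678 cont=85.3035 V=86.3678[EX]; j=1 S=91.4762 intr=67.4138 cont=66.3495 V=67.4138[EX]; j=2 S=115.3839 intr=43.5061 cont=42.4418 V=43.5061[EX]; j=3 S=145.5400 intr=13.3500 cont=18.1431 V=18.1431[hold]; j=4 S=183.5775 intr=0.0000 cont=3.5899 V=3.5899[hold]; j=5 S=231.5564 intr=0.0000 cont=0.0000 V=0.0000[hold]; j=6 S=292.0747 intr=0.0000 cont=0.0000 V=0.0000[hold]  S*(6)=115.3839
k=5: j=0 S=81.4497 intr=77.4403 cont=76.3760 V=77.4403[EX]; j=1 S=102.7369 intr=56.1531 cont=55.0887 V=56.1531[EX]; j=2 S=129.5877 intr=29.3023 cont=30.6184 V=30.6184[hold]; j=3 S=163.4560 intr=0.0000 cont=10.7939 V=10.7939[hold]; j=4 S=206.1760 intr=0.0000 cont=1.7830 V=1.7830[hold]; j=5 S=260.0611 intr=0.0000 cont=0.0000 V=0.0000[hold]  S*(5)=102.7369
k=4: j=0 S=91.4762 intr=67.4138 cont=66.3495 V=67.4138[EX]; j=1 S=115.3839 intr=43.5061 cont=43.0954 V=43.5061[EX]; j=2 S=145.5400 intr=13.3500 cont=20.5677 V=20.5677[hold]; j=3 S=183.5775 intr=0.0000 cont=6.2464 V=6.2464[hold]; j=4 S=231.5564 intr=0.0000 cont=0.8855 V=0.8855[hold]  S*(4)=115.3839
k=3: j=0 S=102.7369 intr=56.1531 cont=55.0887 V=56.1531[EX]; j=1 S=129.5877 intr=29.3023 cont=31.8226 V=31.8226[hold]; j=2 S=163.4560 intr=0.0000 cont=13.3174 V=13.3174[hold]; j=3 S=206.1760 intr=0.0000 cont=3.5422 V=3.5422[hold]  S*(3)=102.7369
k=2: j=0 S=115.3839 intr=43.5061 cont=43.6935 V=43.6935[hold]; j=1 S=145.5400 intr=13.3500 cont=22.4190 V=22.4190[hold]; j=2 S=183.5775 intr=0.0000 cont=8.3734 V=8.3734[hold]  S*(2)=-
k=1: j=0 S=129.5877 intr=29.3023 cont=32.8351 V=32.8351[hold]; j=1 S=163.4560 intr=0.0000 cont=15.2933 V=15.2933[hold]  S*(1)=-
k=0: j=0 S=145.5400 intr=13.3500 cont=23.9032 V=23.9032[hold]  S*(0)=-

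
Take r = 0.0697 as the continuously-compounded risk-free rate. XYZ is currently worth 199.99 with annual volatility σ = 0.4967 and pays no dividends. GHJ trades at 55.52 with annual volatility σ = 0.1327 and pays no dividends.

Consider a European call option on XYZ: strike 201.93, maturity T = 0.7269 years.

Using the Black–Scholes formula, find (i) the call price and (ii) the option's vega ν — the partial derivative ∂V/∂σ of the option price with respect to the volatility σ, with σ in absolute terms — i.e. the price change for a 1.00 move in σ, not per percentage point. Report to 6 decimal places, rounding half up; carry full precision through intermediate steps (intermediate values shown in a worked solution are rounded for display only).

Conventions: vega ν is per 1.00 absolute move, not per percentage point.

price = 37.032099
ν = 64.860184

σ√T = 0.4967·√0.7269 = 0.423479
d₁ = (ln(S/K) + (r+σ²/2)T) / (σ√T) = (ln(199.99/201.93) + (0.0697+0.4967²/2)·0.7269) / 0.423479 = (-0.009654 + 0.140332) / 0.423479 = 0.308583
d₂ = d₁ − σ√T = 0.308583 − 0.423479 = -0.114896
e^{−rT} = 0.950597
N(d₁) = 0.621181,  N(d₂) = 0.454264
Call price V = S·N(d₁) − K·e^{−rT}·N(d₂) = 124.229906 − 87.197807 = 37.032099
φ(d₁) = (1/√(2π))·e^{−d₁²/2} = 0.380393
ν = S·φ(d₁)·√T = 64.860184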